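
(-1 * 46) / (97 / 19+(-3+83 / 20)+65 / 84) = -6.54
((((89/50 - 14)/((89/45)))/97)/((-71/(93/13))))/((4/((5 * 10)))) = 196695/2451772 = 0.08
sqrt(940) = 2 * sqrt(235) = 30.66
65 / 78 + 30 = 185 / 6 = 30.83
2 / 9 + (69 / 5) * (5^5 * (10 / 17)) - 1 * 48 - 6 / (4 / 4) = 3873022 / 153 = 25313.87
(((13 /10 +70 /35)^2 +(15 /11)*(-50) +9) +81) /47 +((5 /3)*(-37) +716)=101595037 /155100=655.03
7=7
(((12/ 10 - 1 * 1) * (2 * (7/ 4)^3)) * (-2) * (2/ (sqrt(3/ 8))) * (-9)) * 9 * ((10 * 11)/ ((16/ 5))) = 38989.37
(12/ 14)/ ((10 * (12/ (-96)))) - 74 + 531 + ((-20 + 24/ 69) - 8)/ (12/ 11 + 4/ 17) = 21733991/ 49910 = 435.46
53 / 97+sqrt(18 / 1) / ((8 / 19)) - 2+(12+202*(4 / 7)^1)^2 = 57*sqrt(2) / 8+77172499 / 4753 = 16246.66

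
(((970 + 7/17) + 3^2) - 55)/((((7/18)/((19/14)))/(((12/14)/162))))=42655/2499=17.07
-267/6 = -89/2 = -44.50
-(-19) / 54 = 19 / 54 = 0.35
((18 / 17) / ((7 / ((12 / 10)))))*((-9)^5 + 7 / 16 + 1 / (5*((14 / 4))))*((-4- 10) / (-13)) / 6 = -297604467 / 154700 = -1923.75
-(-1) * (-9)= -9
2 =2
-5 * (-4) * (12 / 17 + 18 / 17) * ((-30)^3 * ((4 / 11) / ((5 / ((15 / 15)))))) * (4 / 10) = -5184000 / 187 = -27721.93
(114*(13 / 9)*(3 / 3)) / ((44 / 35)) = 8645 / 66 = 130.98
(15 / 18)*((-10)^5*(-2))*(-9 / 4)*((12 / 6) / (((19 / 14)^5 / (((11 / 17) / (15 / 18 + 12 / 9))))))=-26622288000000 / 547217879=-48650.25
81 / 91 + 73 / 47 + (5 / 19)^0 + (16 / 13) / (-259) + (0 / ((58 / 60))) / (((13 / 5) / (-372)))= 544147 / 158249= 3.44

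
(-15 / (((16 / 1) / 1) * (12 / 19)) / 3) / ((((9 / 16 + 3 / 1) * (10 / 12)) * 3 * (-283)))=1 / 5094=0.00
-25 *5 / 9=-125 / 9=-13.89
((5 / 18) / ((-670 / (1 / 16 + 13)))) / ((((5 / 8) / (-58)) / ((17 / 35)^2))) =1751629 / 14773500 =0.12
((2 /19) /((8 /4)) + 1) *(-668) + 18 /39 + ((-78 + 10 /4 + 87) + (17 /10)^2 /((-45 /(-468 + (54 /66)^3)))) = -108683042077 /164378500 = -661.18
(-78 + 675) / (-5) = -597 / 5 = -119.40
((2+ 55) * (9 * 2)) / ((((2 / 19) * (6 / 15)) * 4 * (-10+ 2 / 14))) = -618.02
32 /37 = 0.86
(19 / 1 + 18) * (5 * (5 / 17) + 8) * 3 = 17871 / 17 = 1051.24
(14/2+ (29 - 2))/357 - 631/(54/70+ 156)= -150937/38409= -3.93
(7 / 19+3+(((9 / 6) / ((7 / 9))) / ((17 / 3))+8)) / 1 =52947 / 4522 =11.71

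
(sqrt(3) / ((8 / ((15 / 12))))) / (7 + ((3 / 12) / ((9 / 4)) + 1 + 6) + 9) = 45 * sqrt(3) / 6656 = 0.01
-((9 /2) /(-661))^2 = -81 /1747684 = -0.00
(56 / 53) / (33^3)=56 / 1904661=0.00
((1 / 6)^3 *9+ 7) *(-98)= -8281 / 12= -690.08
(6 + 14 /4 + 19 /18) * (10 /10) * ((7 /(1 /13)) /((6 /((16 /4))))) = 17290 /27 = 640.37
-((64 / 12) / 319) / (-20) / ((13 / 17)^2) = 1156 / 808665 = 0.00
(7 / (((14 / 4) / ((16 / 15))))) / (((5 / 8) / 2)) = 512 / 75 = 6.83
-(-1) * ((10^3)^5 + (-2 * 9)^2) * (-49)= -49000000000015876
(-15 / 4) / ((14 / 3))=-45 / 56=-0.80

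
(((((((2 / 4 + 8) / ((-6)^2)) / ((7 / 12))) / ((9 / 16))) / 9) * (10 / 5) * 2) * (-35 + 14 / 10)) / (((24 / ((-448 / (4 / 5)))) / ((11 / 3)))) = 670208 / 729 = 919.35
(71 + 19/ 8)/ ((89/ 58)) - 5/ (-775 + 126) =47.83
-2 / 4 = -1 / 2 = -0.50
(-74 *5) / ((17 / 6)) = -2220 / 17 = -130.59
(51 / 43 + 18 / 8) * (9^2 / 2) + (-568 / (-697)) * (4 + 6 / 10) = 171324451 / 1198840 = 142.91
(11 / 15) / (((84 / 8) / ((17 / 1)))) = 374 / 315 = 1.19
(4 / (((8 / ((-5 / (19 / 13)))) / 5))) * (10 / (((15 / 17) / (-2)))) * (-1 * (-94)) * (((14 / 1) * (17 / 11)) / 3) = 247210600 / 1881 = 131425.09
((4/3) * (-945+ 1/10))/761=-18898/11415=-1.66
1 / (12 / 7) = 7 / 12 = 0.58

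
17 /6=2.83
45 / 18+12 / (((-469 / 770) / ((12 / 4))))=-7585 / 134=-56.60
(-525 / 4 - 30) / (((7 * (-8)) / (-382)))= -123195 / 112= -1099.96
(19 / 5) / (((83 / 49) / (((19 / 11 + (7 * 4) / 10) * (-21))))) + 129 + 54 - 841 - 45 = -251978 / 275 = -916.28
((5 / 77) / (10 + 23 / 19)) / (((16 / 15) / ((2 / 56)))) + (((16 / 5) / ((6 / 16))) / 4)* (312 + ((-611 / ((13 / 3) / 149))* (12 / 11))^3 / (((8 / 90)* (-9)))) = 47569985681142322700943 / 1481775680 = 32103365120112.06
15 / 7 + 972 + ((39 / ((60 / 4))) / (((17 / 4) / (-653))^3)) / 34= -276400.77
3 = 3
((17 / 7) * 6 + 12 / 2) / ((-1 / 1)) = -144 / 7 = -20.57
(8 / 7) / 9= 8 / 63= 0.13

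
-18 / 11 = -1.64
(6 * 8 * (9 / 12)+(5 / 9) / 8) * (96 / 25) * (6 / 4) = 5194 / 25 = 207.76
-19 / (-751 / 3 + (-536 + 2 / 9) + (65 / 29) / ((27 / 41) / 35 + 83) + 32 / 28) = 318109932 / 13141979443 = 0.02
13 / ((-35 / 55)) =-143 / 7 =-20.43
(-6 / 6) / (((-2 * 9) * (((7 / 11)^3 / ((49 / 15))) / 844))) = 561682 / 945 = 594.37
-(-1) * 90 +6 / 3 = 92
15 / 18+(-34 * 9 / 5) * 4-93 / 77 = -566353 / 2310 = -245.17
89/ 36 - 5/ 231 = 6793/ 2772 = 2.45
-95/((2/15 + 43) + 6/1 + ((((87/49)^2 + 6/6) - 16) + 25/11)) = -37635675/15671692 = -2.40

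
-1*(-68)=68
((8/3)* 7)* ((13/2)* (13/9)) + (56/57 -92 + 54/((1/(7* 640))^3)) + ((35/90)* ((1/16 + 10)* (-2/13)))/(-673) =348677213112782668783/71811792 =4855431168084.24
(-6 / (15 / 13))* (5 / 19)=-26 / 19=-1.37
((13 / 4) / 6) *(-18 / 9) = -13 / 12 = -1.08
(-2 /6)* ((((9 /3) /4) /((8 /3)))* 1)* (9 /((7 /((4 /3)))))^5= -23328 /16807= -1.39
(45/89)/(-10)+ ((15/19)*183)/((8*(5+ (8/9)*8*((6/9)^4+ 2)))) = 0.82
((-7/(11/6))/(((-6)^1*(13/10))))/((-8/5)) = -0.31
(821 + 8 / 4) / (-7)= -823 / 7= -117.57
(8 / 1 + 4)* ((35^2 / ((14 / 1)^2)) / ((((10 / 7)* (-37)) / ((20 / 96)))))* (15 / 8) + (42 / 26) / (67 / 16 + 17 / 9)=-2219673 / 7696000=-0.29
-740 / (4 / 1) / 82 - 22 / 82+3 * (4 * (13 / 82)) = -51 / 82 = -0.62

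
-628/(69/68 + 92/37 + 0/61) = -179.37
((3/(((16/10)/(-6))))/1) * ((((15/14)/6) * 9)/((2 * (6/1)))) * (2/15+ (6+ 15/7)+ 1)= -13.98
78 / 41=1.90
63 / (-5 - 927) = -0.07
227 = 227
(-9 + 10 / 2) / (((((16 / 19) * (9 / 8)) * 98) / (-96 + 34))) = 1178 / 441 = 2.67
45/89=0.51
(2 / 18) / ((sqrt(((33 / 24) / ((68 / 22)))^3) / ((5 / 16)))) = 340*sqrt(17) / 11979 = 0.12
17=17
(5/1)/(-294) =-5/294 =-0.02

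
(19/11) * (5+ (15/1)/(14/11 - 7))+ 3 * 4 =3722/231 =16.11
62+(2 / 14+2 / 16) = 3487 / 56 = 62.27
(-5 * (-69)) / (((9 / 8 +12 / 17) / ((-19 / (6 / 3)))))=-148580 / 83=-1790.12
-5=-5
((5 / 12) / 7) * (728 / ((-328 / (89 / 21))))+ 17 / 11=112009 / 113652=0.99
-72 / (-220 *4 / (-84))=-6.87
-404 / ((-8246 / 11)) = 2222 / 4123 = 0.54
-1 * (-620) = 620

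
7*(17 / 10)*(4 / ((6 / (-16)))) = -1904 / 15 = -126.93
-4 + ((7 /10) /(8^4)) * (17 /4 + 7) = -131009 /32768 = -4.00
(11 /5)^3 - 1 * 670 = -82419 /125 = -659.35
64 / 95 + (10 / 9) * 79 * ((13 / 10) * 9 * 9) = 878149 / 95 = 9243.67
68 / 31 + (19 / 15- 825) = -821.54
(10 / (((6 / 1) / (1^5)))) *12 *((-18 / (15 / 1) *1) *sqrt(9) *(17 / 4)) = -306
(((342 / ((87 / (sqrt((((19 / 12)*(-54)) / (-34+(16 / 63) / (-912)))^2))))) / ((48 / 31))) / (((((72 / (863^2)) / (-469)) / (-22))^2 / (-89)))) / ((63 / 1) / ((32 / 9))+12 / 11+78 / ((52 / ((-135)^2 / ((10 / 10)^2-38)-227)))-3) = 795937911519308474931971955229 / 130786680301560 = 6085771958460013.54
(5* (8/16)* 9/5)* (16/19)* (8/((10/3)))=864/95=9.09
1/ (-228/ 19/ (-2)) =1/ 6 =0.17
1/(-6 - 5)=-0.09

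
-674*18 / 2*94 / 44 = -142551 / 11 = -12959.18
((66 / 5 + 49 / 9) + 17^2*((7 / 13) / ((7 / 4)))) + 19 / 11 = 703312 / 6435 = 109.29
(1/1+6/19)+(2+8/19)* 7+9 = 518/19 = 27.26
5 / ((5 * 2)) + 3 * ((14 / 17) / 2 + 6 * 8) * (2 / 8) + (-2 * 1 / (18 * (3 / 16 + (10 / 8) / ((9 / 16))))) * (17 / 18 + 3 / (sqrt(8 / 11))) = 7807621 / 212364 - 12 * sqrt(22) / 347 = 36.60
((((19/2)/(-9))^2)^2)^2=16983563041/11019960576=1.54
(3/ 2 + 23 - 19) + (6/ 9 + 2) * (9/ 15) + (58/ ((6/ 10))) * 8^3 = 1485013/ 30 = 49500.43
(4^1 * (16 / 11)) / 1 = 64 / 11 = 5.82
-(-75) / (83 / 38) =2850 / 83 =34.34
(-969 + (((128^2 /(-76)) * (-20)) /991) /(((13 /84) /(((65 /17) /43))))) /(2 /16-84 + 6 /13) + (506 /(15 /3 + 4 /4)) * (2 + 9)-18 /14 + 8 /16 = 4706334475491133 /5014913035650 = 938.47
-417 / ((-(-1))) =-417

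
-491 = -491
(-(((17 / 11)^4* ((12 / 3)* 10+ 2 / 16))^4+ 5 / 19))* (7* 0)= 0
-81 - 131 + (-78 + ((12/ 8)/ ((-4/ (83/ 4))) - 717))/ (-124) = -815527/ 3968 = -205.53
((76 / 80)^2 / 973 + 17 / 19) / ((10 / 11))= 72855849 / 73948000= 0.99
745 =745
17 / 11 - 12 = -115 / 11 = -10.45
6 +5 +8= 19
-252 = -252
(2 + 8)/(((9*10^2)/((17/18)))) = 17/1620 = 0.01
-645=-645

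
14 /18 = 0.78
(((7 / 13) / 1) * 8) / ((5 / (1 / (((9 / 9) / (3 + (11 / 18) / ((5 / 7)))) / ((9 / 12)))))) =2.49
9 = 9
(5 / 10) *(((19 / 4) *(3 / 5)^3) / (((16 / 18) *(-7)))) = -4617 / 56000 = -0.08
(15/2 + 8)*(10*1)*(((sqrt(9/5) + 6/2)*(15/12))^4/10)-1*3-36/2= 188325*sqrt(5)/64 + 438081/64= 13424.82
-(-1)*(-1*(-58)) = 58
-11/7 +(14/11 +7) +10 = 16.70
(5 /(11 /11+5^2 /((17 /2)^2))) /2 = 1445 /778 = 1.86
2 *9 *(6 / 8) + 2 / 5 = 139 / 10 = 13.90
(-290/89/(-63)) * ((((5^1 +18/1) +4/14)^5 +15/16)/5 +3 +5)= 53389837556917/753894792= 70818.68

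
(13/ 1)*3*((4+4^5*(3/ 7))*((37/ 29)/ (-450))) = -29822/ 609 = -48.97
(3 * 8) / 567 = 8 / 189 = 0.04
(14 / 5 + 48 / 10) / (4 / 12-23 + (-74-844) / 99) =-627 / 2635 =-0.24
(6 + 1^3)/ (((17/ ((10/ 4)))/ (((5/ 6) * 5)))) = 875/ 204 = 4.29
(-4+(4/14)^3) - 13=-5823/343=-16.98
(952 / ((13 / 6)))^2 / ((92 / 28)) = 228388608 / 3887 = 58757.04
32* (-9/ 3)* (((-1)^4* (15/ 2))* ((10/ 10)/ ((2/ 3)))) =-1080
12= 12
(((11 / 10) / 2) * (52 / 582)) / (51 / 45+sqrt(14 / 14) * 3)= 143 / 12028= 0.01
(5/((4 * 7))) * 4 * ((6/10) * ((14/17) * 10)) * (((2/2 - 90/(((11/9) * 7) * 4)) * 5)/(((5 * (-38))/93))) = 350145/24871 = 14.08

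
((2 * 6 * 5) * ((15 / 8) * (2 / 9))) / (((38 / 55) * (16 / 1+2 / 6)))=2.22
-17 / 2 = -8.50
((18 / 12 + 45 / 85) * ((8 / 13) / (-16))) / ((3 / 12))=-69 / 221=-0.31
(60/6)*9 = 90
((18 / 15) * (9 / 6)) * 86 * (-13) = -10062 / 5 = -2012.40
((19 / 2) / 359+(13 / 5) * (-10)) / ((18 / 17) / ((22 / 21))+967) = -3487363 / 129970924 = -0.03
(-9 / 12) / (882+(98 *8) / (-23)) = -0.00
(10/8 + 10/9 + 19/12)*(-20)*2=-1420/9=-157.78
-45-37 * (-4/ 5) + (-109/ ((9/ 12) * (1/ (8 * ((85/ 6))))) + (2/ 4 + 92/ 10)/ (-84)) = -41546299/ 2520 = -16486.63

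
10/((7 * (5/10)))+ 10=90/7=12.86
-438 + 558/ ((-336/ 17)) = -26109/ 56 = -466.23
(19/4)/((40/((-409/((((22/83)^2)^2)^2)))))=-17502562935952487611/8780139765760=-1993426.46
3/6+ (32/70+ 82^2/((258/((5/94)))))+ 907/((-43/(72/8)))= -187.49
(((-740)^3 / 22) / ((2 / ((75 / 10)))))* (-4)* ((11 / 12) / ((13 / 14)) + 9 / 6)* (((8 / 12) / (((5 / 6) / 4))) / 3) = 314453824000 / 429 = 732992596.74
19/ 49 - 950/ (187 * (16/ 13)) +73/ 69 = -13565227/ 5057976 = -2.68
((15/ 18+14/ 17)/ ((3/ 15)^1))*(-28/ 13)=-910/ 51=-17.84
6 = 6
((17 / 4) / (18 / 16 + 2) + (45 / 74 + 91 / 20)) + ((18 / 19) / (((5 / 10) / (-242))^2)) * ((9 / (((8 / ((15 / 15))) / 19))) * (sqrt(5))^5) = 24117 / 3700 + 118592100 * sqrt(5) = 265180003.71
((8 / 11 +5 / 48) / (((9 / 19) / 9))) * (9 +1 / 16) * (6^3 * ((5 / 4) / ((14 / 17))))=925225425 / 19712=46937.17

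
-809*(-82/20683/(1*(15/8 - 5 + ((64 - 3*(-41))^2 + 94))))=530704/5801147157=0.00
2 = 2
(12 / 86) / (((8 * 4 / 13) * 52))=3 / 2752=0.00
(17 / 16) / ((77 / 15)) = 0.21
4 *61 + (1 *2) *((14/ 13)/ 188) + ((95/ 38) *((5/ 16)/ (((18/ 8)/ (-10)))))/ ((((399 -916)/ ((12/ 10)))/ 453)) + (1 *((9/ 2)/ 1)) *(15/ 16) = 54172567/ 215072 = 251.88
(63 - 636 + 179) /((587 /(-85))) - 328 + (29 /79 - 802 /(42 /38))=-970131605 /973833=-996.20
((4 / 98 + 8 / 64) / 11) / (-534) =-65 / 2302608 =-0.00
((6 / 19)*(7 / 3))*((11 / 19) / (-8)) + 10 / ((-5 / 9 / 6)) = -156029 / 1444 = -108.05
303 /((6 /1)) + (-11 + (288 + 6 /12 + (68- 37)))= 359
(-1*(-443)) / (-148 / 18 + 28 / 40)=-39870 / 677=-58.89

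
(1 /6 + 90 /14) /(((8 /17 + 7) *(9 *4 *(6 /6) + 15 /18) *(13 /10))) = 2770 /150241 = 0.02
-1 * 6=-6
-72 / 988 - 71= -17555 / 247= -71.07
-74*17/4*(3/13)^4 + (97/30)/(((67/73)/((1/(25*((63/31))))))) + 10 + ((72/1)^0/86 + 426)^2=60685061864204915483/334362013303500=181495.08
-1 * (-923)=923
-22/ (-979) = 2/ 89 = 0.02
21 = 21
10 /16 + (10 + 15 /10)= 97 /8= 12.12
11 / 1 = 11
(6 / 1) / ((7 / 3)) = 18 / 7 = 2.57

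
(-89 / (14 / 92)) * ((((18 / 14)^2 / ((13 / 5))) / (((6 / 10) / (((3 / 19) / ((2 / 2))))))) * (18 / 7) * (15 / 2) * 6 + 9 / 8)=-28421548983 / 2372188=-11981.15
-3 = -3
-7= -7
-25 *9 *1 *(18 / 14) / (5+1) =-675 / 14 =-48.21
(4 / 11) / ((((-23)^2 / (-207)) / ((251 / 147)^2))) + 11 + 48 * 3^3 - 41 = 768783494 / 607453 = 1265.59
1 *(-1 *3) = -3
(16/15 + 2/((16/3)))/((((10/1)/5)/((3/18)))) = 173/1440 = 0.12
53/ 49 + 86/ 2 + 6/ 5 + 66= 27264/ 245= 111.28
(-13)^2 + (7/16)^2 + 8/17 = 738369/4352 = 169.66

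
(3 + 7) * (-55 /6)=-91.67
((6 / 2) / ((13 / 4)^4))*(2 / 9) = 512 / 85683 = 0.01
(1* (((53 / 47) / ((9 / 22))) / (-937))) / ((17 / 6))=-2332 / 2245989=-0.00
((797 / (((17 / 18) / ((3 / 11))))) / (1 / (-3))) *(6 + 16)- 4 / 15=-3873488 / 255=-15190.15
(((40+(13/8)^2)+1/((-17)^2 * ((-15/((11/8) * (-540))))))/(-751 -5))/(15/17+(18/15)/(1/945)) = -791849/15869032704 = -0.00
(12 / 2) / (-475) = -6 / 475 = -0.01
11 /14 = 0.79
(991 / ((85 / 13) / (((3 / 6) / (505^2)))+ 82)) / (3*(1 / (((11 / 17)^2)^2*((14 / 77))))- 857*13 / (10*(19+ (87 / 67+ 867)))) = 392072397145 / 122537260654647348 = 0.00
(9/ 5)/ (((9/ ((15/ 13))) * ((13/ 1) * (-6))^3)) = -0.00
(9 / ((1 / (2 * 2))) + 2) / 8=19 / 4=4.75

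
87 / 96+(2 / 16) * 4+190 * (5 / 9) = 30805 / 288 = 106.96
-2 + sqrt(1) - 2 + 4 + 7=8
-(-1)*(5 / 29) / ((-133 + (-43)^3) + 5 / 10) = -10 / 4619091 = -0.00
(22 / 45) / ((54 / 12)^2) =88 / 3645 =0.02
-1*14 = -14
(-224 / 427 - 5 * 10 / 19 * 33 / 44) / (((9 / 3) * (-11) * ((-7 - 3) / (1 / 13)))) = -5791 / 9944220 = -0.00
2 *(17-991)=-1948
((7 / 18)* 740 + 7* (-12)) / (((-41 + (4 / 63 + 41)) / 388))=1245286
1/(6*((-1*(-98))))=1/588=0.00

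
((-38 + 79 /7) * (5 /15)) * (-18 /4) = 561 /14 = 40.07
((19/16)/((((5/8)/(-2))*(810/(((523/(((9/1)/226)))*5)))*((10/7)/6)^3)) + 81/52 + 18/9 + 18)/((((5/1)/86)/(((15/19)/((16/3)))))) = -45283047977/780000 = -58055.19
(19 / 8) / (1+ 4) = 19 / 40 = 0.48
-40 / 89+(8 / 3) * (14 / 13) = 8408 / 3471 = 2.42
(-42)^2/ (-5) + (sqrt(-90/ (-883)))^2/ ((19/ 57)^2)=-1553562/ 4415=-351.88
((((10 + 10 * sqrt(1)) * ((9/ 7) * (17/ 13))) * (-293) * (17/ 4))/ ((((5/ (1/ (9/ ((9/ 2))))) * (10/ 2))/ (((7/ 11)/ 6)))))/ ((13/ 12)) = -762093/ 9295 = -81.99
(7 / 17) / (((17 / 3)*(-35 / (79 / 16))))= -237 / 23120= -0.01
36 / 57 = 12 / 19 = 0.63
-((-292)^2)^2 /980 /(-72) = 103032.17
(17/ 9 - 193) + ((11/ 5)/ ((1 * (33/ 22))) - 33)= -10019/ 45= -222.64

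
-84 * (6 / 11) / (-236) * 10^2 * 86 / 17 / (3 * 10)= 36120 / 11033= 3.27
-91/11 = -8.27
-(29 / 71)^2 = -841 / 5041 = -0.17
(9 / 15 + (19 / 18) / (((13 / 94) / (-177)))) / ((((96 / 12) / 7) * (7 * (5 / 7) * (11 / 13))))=-83783 / 300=-279.28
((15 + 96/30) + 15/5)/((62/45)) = 477/31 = 15.39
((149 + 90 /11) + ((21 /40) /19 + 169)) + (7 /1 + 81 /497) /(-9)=12168605903 /37394280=325.41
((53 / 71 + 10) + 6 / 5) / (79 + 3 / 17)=72097 / 477830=0.15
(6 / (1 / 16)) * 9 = 864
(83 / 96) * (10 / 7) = 415 / 336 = 1.24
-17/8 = -2.12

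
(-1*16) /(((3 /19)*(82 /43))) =-53.14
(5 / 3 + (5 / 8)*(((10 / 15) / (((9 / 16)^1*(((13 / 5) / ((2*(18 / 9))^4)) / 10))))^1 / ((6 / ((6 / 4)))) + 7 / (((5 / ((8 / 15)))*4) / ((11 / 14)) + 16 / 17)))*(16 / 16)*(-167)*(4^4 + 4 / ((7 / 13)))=-362193192249325 / 44722314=-8098713.14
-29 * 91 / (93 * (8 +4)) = -2639 / 1116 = -2.36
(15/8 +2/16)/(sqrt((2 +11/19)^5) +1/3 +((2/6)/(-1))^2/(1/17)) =-891395640/21890055569 +982906974 * sqrt(19)/21890055569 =0.16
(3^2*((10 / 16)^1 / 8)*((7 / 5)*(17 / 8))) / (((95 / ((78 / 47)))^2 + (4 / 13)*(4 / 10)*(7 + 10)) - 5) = 8144955 / 12747862144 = 0.00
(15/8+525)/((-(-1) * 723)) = 1405/1928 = 0.73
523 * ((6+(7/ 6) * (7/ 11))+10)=8756.29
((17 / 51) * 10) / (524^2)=5 / 411864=0.00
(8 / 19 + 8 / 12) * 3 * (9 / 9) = 62 / 19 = 3.26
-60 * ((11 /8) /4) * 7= -1155 /8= -144.38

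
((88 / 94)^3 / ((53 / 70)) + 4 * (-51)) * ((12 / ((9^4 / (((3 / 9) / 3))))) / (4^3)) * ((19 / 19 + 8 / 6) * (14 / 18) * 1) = -13677999601 / 11697269375916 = -0.00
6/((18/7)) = 2.33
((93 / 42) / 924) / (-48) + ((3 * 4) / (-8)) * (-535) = 498294689 / 620928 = 802.50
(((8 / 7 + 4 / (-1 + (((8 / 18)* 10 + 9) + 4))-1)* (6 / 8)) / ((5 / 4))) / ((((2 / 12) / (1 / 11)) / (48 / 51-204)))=-1242720 / 48433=-25.66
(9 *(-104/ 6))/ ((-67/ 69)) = 10764/ 67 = 160.66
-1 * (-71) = 71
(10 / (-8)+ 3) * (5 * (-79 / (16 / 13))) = -561.64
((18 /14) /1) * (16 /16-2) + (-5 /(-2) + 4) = 73 /14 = 5.21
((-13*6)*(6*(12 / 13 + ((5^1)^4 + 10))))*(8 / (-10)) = 238089.60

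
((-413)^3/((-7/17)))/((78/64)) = 5474582624/39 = 140373913.44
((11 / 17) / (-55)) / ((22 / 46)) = -23 / 935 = -0.02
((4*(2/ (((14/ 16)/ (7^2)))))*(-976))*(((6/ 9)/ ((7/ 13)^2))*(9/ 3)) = -21112832/ 7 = -3016118.86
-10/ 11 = -0.91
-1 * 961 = -961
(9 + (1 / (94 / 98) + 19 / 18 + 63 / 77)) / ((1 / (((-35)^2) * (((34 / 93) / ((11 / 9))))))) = 2309346725 / 528891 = 4366.39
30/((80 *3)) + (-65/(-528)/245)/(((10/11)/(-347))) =-1571/23520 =-0.07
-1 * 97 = -97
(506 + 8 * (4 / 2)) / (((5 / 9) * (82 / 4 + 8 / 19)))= 59508 / 1325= 44.91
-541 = -541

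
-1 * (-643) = 643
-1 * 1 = -1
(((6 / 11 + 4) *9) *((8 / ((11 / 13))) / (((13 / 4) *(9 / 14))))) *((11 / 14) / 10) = 160 / 11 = 14.55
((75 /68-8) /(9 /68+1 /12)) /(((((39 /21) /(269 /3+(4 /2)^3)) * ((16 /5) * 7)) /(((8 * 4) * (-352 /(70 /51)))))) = 8009448 /13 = 616111.38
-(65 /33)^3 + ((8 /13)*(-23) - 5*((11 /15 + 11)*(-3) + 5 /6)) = 140189471 /934362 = 150.04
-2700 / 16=-675 / 4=-168.75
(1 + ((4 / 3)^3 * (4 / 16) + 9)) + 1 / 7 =2029 / 189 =10.74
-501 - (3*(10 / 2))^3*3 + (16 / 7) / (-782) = -29083370 / 2737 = -10626.00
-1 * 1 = -1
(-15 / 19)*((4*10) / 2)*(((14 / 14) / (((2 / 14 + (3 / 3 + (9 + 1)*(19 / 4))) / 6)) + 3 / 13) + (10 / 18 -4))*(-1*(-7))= 57453200 / 168207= 341.56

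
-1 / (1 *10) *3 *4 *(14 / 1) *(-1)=16.80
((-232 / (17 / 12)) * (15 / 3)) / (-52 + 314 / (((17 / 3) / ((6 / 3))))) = -348 / 25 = -13.92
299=299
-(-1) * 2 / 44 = 1 / 22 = 0.05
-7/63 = -1/9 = -0.11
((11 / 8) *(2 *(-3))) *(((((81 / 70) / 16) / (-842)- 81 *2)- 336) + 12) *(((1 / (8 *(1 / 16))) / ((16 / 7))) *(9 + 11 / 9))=38651444271 / 1077760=35862.76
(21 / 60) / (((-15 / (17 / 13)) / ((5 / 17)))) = -7 / 780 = -0.01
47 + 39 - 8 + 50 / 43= 3404 / 43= 79.16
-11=-11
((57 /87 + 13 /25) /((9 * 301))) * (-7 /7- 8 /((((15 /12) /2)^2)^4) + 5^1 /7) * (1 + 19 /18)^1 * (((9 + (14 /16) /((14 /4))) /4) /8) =-0.09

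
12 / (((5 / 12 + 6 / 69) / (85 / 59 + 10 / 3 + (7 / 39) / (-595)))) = 1030767264 / 9062105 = 113.74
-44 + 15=-29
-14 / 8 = -7 / 4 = -1.75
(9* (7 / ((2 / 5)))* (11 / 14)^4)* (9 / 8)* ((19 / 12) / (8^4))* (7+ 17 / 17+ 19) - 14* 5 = -99691276585 / 1438646272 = -69.30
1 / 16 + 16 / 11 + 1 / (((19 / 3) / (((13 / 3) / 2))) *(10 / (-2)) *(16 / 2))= 12611 / 8360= 1.51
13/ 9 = 1.44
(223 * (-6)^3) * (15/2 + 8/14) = -2721492/7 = -388784.57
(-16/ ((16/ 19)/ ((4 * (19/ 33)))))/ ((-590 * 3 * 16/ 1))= 361/ 233640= 0.00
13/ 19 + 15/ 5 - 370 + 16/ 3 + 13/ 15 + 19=-32406/ 95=-341.12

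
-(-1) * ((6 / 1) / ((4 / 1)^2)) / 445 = 3 / 3560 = 0.00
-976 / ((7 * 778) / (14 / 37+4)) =-79056 / 100751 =-0.78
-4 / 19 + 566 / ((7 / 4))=42988 / 133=323.22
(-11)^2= 121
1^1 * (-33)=-33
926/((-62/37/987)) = -545428.94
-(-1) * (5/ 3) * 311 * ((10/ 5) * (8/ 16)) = 1555/ 3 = 518.33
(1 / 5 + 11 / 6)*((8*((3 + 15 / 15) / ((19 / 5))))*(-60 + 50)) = -9760 / 57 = -171.23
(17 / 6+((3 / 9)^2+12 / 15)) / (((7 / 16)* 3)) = 2696 / 945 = 2.85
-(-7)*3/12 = 7/4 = 1.75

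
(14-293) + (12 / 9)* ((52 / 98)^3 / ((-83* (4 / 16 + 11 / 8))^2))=-678375048733 / 2431451883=-279.00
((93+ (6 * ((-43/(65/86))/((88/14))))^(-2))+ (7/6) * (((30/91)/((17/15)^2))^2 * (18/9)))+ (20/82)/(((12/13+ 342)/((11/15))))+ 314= 87984370990841539581529/216095746052284833189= 407.15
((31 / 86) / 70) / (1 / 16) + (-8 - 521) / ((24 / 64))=-6368788 / 4515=-1410.58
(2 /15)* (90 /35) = 0.34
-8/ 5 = -1.60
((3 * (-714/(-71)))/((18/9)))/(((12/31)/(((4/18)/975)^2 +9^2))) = 23008479770381/7289392500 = 3156.43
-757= -757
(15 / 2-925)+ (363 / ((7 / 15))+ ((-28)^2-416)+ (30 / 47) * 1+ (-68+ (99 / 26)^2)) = 39030559 / 222404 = 175.49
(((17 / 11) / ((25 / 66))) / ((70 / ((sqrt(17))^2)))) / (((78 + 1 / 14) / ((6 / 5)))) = 10404 / 683125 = 0.02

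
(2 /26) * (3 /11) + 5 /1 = 718 /143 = 5.02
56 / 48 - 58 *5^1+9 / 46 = -288.64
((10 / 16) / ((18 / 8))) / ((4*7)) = 0.01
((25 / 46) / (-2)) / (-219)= 25 / 20148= 0.00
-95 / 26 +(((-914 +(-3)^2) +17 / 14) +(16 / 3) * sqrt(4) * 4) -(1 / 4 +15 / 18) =-865.86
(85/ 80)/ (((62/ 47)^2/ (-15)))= -563295/ 61504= -9.16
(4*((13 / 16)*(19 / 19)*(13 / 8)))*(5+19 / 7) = 4563 / 112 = 40.74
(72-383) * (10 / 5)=-622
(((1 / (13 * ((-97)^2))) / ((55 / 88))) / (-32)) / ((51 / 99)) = -33 / 41587780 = -0.00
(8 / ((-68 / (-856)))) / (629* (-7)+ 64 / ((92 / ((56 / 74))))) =-1456912 / 63690585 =-0.02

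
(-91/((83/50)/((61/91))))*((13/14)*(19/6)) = -376675/3486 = -108.05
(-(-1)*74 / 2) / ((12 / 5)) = 185 / 12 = 15.42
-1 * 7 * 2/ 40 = -7/ 20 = -0.35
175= 175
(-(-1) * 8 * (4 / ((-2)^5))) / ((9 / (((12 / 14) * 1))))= -2 / 21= -0.10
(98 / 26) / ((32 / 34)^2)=14161 / 3328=4.26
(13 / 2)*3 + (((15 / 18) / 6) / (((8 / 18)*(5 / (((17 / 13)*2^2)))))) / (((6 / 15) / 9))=2793 / 104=26.86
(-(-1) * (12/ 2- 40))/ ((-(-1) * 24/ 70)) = -595/ 6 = -99.17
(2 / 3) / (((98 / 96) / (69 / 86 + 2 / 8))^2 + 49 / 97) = 0.46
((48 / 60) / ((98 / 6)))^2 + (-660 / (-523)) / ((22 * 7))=0.01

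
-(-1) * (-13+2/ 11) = -141/ 11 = -12.82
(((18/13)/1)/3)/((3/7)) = 14/13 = 1.08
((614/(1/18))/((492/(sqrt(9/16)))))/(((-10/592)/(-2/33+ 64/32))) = -4361856/2255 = -1934.30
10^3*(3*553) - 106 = 1658894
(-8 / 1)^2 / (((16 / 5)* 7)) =20 / 7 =2.86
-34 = -34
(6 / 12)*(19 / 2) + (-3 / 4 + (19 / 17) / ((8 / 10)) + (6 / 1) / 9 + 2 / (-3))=367 / 68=5.40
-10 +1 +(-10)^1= -19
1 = 1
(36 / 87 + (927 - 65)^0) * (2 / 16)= 0.18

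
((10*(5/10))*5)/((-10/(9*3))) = -135/2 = -67.50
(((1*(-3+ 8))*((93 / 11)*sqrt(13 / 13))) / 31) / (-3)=-5 / 11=-0.45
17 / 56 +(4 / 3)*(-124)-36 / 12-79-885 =-190181 / 168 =-1132.03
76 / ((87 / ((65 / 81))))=4940 / 7047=0.70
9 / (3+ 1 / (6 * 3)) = 2.95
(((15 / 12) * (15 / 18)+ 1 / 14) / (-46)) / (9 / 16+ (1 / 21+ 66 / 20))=-935 / 151087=-0.01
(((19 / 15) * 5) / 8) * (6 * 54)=513 / 2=256.50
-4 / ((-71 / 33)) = 1.86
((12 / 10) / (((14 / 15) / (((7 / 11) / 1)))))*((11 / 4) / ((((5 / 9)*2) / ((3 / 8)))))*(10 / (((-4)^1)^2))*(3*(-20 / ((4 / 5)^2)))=-44.49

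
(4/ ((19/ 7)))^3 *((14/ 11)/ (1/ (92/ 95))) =28274176/ 7167655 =3.94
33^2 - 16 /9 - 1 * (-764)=16661 /9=1851.22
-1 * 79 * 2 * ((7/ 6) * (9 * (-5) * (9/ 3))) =24885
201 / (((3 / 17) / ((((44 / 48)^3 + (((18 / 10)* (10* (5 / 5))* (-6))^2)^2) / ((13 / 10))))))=1338851751160205 / 11232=119199764170.25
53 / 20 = 2.65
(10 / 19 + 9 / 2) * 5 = 955 / 38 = 25.13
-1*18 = -18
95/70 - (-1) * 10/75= 313/210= 1.49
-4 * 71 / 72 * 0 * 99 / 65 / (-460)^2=0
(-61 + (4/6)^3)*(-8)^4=-6713344/27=-248642.37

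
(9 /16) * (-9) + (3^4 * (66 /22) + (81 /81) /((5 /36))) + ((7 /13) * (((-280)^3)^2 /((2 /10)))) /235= 269858570251982321 /48880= 5520838180277.87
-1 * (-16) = 16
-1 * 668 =-668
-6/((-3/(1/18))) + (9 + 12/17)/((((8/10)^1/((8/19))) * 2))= 7748/2907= 2.67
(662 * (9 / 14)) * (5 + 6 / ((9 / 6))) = 26811 / 7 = 3830.14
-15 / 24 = -0.62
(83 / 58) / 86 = 83 / 4988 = 0.02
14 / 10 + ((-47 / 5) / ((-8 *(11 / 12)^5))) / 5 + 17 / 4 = 96841367 / 16105100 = 6.01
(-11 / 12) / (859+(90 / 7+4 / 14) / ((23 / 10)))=-77 / 72636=-0.00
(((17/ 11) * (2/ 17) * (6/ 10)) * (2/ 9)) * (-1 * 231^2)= -6468/ 5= -1293.60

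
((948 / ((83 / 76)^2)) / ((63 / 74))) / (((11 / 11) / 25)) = 3376649600 / 144669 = 23340.52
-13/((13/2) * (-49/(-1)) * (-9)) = 2/441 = 0.00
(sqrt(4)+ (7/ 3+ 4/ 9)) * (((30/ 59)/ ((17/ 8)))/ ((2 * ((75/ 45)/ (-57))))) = -19608/ 1003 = -19.55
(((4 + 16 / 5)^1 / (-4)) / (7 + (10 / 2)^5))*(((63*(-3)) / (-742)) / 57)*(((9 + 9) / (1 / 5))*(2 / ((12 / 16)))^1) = -18 / 29203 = -0.00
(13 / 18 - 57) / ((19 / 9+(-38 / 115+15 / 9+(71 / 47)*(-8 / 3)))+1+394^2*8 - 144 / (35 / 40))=-38326855 / 845651191894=-0.00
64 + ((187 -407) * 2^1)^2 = 193664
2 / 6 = 1 / 3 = 0.33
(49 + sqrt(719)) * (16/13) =93.31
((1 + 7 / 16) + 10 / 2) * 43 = 4429 / 16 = 276.81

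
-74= -74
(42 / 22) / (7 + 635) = 7 / 2354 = 0.00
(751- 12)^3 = 403583419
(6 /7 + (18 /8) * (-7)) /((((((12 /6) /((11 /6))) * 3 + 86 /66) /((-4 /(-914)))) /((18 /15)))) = -41283 /2415245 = -0.02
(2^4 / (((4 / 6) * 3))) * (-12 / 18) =-5.33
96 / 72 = 4 / 3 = 1.33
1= 1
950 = 950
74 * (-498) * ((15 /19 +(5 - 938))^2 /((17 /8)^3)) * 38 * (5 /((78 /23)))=-226904347029012480 /1213511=-186981697758.83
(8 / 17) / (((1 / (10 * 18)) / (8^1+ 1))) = 12960 / 17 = 762.35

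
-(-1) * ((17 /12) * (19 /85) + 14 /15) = 5 /4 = 1.25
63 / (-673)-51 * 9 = -459.09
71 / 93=0.76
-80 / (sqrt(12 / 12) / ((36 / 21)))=-960 / 7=-137.14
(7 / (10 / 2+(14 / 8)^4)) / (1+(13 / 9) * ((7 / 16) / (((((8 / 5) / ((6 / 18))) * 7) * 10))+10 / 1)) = 1376256 / 43666885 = 0.03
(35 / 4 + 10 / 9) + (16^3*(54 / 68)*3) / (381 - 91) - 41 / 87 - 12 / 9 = 41.71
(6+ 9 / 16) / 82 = 105 / 1312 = 0.08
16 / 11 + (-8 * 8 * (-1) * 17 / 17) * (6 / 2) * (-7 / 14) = -1040 / 11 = -94.55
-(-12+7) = 5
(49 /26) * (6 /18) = 49 /78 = 0.63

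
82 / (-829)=-82 / 829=-0.10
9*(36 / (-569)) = -324 / 569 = -0.57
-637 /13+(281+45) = 277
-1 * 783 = -783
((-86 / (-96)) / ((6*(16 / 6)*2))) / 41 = 43 / 62976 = 0.00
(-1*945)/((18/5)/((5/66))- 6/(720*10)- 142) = 1134000/113377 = 10.00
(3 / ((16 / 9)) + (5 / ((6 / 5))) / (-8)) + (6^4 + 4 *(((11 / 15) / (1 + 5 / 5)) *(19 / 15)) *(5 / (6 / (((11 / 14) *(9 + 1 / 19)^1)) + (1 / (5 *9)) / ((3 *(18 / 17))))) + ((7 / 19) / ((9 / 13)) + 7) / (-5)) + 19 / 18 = 121444216688 / 92873045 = 1307.64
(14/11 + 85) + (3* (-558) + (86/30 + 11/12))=-1045403/660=-1583.94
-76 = -76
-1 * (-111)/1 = 111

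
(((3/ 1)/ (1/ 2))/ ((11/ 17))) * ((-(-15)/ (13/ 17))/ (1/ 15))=2728.32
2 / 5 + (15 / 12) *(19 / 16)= 603 / 320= 1.88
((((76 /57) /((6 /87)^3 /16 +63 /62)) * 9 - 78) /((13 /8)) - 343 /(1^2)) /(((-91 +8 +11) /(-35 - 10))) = -19162648315 /79899976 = -239.83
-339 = -339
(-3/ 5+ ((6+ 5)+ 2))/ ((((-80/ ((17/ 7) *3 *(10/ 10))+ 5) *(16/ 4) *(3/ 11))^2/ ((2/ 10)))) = 1084039/ 18605000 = 0.06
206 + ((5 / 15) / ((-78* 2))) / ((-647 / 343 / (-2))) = 31187645 / 151398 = 206.00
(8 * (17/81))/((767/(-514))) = -69904/62127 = -1.13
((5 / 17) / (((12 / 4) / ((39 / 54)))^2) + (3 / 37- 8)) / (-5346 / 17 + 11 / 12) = 0.03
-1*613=-613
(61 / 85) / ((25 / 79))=4819 / 2125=2.27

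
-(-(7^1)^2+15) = 34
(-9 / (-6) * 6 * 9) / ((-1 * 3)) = -27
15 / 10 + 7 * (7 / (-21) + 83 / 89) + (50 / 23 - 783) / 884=26119753 / 5428644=4.81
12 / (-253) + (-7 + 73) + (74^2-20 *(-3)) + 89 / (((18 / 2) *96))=1224564533 / 218592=5602.06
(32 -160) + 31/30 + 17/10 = -1879/15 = -125.27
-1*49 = -49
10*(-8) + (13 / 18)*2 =-707 / 9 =-78.56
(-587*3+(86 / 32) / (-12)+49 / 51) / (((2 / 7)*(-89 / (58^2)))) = 33823752613 / 145248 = 232868.97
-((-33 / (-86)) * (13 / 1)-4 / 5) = -1801 / 430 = -4.19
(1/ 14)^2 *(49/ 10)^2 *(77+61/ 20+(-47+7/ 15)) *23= 2266397/ 24000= 94.43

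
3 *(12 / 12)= 3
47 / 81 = 0.58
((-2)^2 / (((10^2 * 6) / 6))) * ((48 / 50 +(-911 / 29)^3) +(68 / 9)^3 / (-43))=-592677145967533 / 477826239375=-1240.36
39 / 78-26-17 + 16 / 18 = -749 / 18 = -41.61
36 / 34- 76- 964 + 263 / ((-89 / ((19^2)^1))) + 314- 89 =-2845524 / 1513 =-1880.72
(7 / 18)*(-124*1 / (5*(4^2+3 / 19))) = -0.60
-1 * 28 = -28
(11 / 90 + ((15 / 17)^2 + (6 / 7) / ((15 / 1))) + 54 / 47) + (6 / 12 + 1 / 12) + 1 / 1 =63155903 / 17114580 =3.69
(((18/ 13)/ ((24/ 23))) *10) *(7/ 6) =805/ 52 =15.48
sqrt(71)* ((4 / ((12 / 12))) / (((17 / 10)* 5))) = 8* sqrt(71) / 17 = 3.97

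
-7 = -7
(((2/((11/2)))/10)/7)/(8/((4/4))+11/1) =2/7315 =0.00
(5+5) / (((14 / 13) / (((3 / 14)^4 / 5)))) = 0.00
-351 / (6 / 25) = -2925 / 2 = -1462.50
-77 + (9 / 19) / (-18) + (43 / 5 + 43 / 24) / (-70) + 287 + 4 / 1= 34126507 / 159600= 213.83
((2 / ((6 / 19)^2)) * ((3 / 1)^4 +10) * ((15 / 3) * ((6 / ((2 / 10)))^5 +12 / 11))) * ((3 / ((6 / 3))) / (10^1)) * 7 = 5122292404957 / 22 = 232831472952.59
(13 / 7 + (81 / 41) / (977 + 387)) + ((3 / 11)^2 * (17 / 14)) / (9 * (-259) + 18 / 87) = 180320147321 / 97021820588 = 1.86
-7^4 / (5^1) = -2401 / 5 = -480.20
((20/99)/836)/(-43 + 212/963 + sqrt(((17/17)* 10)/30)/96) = -0.00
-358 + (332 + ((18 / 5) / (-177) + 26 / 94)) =-356937 / 13865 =-25.74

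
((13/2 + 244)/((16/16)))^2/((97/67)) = 16817067/388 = 43342.96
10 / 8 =5 / 4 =1.25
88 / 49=1.80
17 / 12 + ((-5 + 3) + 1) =5 / 12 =0.42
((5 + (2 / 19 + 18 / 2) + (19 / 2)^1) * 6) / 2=2691 / 38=70.82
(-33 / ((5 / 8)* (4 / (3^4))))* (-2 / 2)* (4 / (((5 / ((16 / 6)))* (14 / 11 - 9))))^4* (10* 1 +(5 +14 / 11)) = 16488264105984 / 163126953125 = 101.08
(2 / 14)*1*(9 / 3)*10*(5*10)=1500 / 7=214.29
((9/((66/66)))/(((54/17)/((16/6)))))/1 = 68/9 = 7.56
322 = 322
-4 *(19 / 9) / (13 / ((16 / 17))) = -1216 / 1989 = -0.61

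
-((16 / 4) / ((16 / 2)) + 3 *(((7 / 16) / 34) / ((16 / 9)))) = -4541 / 8704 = -0.52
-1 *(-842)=842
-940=-940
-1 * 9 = -9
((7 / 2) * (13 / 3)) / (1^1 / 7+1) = 637 / 48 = 13.27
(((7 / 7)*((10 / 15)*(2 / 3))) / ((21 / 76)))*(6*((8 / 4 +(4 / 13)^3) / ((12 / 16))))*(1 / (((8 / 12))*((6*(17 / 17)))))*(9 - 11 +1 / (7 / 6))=-7227904 / 968877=-7.46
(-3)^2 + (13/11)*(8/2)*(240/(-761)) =7.51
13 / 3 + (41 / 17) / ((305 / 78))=76999 / 15555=4.95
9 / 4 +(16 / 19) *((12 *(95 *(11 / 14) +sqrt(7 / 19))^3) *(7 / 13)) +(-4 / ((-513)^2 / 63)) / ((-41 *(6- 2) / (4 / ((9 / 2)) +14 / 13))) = 2987846256 *sqrt(133) / 624169 +62225968840446197 / 27492739092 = 2318565.54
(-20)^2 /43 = 400 /43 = 9.30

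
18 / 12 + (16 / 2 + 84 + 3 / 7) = 93.93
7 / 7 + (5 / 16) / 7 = 117 / 112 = 1.04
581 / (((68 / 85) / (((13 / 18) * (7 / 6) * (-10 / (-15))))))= 264355 / 648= 407.96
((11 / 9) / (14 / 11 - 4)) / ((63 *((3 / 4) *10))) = -121 / 127575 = -0.00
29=29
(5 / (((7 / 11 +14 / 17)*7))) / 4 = 935 / 7644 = 0.12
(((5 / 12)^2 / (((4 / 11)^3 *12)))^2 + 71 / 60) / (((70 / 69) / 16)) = 1791710465851 / 89181388800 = 20.09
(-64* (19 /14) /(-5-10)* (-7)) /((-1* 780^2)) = 38 /570375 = 0.00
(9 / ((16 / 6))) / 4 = 27 / 32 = 0.84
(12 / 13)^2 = 144 / 169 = 0.85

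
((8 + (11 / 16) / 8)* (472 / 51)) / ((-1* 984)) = -6785 / 89216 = -0.08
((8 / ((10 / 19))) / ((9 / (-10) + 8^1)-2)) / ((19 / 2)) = 16 / 51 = 0.31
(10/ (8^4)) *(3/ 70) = 3/ 28672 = 0.00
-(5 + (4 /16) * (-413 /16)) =93 /64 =1.45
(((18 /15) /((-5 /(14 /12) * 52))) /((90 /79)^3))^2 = 11911285320529 /898135290000000000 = 0.00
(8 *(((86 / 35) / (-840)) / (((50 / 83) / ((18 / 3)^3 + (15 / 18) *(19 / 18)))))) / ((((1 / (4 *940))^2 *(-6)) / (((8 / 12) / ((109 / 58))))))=7042107.25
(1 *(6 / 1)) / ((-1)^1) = -6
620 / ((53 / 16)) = 9920 / 53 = 187.17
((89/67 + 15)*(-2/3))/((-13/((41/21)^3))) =150799148/24198993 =6.23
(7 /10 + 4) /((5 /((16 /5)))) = 376 /125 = 3.01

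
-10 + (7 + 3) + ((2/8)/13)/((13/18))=9/338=0.03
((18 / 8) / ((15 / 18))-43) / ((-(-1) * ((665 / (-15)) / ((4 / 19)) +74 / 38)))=45942 / 237845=0.19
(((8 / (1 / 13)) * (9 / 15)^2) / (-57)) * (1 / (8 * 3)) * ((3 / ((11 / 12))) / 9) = -52 / 5225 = -0.01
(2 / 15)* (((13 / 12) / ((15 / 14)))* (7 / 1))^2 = 405769 / 60750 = 6.68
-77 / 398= -0.19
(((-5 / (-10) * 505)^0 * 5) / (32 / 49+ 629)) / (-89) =-245 / 2745917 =-0.00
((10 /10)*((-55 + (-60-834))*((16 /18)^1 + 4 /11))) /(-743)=117676 /73557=1.60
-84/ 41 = -2.05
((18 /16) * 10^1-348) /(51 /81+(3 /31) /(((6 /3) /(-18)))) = 1127439 /808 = 1395.35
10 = 10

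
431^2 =185761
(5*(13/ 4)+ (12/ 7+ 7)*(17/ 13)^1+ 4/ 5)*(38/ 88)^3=2.29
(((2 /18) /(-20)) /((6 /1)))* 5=-1 /216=-0.00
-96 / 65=-1.48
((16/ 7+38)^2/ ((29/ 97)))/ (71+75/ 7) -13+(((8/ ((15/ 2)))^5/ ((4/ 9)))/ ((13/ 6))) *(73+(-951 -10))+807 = -112373687659/ 272146875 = -412.92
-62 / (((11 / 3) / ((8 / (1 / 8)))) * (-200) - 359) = 1488 / 8891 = 0.17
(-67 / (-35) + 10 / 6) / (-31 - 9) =-0.09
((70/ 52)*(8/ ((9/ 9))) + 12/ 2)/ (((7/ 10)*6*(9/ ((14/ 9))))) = 2180/ 3159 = 0.69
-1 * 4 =-4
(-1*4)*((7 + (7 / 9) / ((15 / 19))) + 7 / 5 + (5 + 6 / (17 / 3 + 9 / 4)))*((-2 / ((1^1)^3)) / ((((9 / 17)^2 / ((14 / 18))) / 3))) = 628618928 / 623295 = 1008.54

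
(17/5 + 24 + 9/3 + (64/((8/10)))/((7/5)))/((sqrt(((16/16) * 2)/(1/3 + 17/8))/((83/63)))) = 63578 * sqrt(177)/6615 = 127.87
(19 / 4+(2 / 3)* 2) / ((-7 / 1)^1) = -73 / 84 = -0.87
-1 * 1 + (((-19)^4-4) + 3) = 130319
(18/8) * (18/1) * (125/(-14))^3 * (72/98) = -1423828125/67228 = -21179.09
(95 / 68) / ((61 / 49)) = 4655 / 4148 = 1.12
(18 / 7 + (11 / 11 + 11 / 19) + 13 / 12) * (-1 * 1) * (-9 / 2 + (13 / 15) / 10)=2764843 / 119700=23.10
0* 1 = 0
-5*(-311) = 1555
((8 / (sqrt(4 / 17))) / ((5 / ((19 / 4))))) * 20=76 * sqrt(17)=313.36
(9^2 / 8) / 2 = 81 / 16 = 5.06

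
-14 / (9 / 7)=-98 / 9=-10.89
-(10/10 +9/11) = -1.82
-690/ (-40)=69/ 4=17.25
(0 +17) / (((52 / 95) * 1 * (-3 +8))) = 323 / 52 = 6.21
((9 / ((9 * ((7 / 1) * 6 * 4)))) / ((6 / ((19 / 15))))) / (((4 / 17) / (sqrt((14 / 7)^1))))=0.01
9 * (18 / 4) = 81 / 2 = 40.50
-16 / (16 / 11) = -11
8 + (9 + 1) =18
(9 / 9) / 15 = 1 / 15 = 0.07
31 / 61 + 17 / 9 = 2.40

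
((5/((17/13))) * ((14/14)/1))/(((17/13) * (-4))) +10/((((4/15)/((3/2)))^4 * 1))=5924970485/591872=10010.56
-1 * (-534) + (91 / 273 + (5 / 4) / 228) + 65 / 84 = 535.11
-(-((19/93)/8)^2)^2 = -130321/306402103296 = -0.00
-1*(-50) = 50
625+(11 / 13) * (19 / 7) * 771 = 218014 / 91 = 2395.76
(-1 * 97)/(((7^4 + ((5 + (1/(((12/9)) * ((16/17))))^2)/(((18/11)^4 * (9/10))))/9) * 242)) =-844591546368/5059412295293653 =-0.00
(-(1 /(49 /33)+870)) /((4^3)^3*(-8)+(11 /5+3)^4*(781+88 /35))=133321875 /233404830064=0.00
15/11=1.36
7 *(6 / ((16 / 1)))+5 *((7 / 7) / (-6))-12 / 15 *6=-361 / 120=-3.01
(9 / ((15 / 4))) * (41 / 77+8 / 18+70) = 196748 / 1155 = 170.34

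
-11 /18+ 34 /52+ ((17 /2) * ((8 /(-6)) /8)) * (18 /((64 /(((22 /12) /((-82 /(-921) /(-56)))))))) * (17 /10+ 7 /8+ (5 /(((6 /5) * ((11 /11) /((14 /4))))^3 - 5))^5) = 3762783161873878206245449422040441873 /5339566311718733107862874341322240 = 704.70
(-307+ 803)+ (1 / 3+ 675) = 3514 / 3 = 1171.33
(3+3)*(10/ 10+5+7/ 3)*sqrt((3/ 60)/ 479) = 0.51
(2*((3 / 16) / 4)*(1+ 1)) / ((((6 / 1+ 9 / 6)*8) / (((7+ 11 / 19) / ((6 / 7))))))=21 / 760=0.03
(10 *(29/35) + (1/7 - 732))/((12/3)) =-5065/28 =-180.89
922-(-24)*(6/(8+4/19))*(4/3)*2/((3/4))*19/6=130978/117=1119.47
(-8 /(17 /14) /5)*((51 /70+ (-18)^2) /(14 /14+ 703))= -22731 /37400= -0.61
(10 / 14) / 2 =5 / 14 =0.36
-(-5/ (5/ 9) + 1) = 8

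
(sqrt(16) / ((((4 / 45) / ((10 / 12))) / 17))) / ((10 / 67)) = 17085 / 4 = 4271.25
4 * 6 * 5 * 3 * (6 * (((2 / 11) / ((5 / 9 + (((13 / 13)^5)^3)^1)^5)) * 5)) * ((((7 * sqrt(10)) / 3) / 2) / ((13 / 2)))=13286025 * sqrt(10) / 343343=122.37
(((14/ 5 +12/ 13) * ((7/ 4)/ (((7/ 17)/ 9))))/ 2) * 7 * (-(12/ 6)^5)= -1036728/ 65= -15949.66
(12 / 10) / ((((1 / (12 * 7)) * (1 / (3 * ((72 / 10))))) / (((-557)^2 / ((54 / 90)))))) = 5629157856 / 5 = 1125831571.20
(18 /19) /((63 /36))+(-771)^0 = 205 /133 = 1.54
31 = 31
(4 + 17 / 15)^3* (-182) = -83089006 / 3375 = -24618.96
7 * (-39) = -273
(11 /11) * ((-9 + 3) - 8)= -14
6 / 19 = 0.32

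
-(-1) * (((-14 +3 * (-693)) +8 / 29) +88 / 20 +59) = -294252 / 145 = -2029.32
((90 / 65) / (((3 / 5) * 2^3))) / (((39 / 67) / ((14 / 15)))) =469 / 1014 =0.46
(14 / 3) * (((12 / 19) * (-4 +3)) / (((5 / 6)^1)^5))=-435456 / 59375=-7.33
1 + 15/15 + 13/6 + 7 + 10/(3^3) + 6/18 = 641/54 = 11.87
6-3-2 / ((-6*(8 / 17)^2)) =865 / 192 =4.51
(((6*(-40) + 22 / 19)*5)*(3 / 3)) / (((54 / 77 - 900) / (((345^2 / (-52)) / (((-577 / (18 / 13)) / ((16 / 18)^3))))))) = 2957541664000 / 577328934429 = 5.12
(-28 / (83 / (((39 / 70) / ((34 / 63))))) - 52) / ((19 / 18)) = -6647706 / 134045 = -49.59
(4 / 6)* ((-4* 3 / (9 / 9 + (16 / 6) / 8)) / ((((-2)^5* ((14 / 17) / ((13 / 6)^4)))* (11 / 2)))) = 485537 / 532224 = 0.91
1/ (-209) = -1/ 209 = -0.00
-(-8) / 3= 8 / 3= 2.67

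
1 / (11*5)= 1 / 55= 0.02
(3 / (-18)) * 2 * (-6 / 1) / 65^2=2 / 4225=0.00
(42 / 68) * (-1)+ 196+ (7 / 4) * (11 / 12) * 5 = 165977 / 816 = 203.40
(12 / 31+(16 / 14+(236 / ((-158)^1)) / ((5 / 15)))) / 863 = -50590 / 14794409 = -0.00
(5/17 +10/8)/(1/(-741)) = -77805/68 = -1144.19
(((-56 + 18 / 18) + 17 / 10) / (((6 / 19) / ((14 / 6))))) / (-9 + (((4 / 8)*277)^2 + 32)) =-70889 / 3456945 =-0.02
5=5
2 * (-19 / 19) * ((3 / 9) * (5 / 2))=-5 / 3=-1.67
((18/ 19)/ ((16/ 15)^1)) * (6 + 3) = 7.99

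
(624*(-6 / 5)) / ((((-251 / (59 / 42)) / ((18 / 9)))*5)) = 73632 / 43925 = 1.68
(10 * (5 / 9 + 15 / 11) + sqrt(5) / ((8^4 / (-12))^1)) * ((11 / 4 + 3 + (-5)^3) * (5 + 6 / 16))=-1082525 / 88 + 61533 * sqrt(5) / 32768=-12297.22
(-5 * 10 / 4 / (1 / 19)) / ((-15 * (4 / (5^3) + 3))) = 11875 / 2274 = 5.22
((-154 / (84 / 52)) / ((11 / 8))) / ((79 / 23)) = -4784 / 237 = -20.19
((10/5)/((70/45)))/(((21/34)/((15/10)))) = 153/49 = 3.12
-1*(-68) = 68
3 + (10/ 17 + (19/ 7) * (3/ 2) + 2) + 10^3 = 240299/ 238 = 1009.66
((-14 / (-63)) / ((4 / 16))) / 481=8 / 4329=0.00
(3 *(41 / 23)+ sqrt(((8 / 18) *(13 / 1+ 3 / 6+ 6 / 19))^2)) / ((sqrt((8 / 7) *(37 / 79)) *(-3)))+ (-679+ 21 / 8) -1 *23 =-5595 / 8 -15061 *sqrt(40922) / 582084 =-704.61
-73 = -73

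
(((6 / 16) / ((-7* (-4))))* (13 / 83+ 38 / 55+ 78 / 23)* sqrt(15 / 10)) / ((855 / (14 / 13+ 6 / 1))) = 445057* sqrt(6) / 1894292400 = 0.00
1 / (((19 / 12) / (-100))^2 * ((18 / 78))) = 6240000 / 361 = 17285.32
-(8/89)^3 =-512/704969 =-0.00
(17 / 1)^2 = 289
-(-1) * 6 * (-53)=-318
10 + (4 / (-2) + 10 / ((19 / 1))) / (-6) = 584 / 57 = 10.25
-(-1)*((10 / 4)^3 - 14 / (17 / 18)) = 109 / 136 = 0.80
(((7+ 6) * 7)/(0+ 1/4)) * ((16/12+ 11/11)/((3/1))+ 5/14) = 3718/9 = 413.11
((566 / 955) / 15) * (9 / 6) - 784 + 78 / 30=-3730902 / 4775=-781.34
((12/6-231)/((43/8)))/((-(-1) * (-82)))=916/1763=0.52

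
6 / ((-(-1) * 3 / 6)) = 12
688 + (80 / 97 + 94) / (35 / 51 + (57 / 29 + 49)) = 5111767090 / 7410121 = 689.84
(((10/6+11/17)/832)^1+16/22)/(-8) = -170377/1867008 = -0.09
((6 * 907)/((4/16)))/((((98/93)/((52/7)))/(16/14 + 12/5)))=6526742976/12005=543668.72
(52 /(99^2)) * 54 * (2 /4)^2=0.07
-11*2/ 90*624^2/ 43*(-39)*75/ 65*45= 192741120/ 43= 4482351.63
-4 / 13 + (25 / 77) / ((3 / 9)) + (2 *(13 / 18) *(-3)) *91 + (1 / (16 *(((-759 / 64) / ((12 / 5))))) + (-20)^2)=2182702 / 345345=6.32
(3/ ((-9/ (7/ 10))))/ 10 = -7/ 300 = -0.02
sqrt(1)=1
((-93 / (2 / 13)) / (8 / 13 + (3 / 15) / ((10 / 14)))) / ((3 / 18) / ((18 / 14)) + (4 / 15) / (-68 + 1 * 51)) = -300587625 / 50731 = -5925.13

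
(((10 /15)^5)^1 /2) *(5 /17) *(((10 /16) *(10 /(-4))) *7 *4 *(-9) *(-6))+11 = -5317 /153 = -34.75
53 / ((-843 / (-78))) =1378 / 281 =4.90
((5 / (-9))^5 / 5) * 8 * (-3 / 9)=5000 / 177147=0.03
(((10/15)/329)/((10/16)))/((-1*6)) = -8/14805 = -0.00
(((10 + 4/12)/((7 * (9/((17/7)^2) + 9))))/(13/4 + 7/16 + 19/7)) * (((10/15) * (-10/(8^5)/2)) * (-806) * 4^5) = 1388645/755001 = 1.84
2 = 2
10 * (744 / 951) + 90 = 31010 / 317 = 97.82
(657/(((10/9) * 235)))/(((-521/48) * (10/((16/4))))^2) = 27247104/7973579375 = 0.00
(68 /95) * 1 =68 /95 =0.72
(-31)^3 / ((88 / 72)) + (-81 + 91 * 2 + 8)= -266920 / 11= -24265.45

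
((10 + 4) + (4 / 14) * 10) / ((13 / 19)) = 24.64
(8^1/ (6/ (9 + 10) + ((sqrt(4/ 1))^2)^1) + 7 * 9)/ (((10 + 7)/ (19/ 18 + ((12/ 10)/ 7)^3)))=2176426067/ 537909750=4.05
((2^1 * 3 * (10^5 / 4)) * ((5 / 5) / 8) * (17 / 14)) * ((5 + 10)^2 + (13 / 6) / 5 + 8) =74406875 / 14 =5314776.79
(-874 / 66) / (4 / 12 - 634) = 437 / 20911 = 0.02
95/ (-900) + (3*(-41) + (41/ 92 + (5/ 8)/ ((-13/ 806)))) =-668237/ 4140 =-161.41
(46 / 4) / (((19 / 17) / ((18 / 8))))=3519 / 152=23.15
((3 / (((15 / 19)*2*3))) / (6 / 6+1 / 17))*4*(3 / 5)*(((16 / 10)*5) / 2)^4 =82688 / 225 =367.50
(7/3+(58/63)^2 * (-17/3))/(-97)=29405/1154979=0.03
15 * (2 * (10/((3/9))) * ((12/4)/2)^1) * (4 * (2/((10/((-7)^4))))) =2593080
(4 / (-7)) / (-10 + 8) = 2 / 7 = 0.29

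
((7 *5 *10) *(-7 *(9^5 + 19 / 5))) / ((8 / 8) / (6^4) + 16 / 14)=-262506230784 / 2075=-126509026.88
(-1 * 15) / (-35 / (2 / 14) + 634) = -15 / 389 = -0.04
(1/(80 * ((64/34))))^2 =289/6553600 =0.00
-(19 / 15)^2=-361 / 225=-1.60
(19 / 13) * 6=114 / 13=8.77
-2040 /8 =-255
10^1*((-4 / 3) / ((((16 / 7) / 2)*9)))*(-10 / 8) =175 / 108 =1.62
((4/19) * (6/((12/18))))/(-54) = -0.04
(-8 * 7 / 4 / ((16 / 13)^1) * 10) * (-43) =4891.25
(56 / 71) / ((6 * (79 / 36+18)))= 336 / 51617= 0.01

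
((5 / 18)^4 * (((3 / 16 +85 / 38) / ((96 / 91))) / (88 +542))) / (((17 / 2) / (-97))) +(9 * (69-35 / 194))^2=1691916348706134472103 / 4410316289875968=383626.99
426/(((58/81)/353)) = 6090309/29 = 210010.66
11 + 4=15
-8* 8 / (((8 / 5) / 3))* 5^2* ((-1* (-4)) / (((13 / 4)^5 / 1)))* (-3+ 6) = -99.29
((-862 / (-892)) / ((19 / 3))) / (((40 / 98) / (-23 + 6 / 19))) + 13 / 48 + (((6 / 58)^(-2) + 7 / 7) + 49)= 7838524319 / 57962160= 135.24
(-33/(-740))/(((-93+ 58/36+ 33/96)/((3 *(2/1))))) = -14256/4850885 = -0.00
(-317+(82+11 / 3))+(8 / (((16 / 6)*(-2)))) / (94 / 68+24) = -599075 / 2589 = -231.39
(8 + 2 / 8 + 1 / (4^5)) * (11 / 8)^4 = 123701809 / 4194304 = 29.49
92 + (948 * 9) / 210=4642 / 35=132.63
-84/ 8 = -21/ 2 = -10.50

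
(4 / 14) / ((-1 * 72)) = -1 / 252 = -0.00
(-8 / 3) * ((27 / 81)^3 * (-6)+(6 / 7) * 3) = -1184 / 189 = -6.26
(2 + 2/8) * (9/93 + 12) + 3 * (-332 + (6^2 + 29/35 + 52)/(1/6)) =2734773/4340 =630.13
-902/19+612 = 10726/19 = 564.53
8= 8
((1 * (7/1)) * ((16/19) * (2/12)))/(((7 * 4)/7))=14/57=0.25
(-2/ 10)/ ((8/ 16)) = -2/ 5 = -0.40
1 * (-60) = -60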